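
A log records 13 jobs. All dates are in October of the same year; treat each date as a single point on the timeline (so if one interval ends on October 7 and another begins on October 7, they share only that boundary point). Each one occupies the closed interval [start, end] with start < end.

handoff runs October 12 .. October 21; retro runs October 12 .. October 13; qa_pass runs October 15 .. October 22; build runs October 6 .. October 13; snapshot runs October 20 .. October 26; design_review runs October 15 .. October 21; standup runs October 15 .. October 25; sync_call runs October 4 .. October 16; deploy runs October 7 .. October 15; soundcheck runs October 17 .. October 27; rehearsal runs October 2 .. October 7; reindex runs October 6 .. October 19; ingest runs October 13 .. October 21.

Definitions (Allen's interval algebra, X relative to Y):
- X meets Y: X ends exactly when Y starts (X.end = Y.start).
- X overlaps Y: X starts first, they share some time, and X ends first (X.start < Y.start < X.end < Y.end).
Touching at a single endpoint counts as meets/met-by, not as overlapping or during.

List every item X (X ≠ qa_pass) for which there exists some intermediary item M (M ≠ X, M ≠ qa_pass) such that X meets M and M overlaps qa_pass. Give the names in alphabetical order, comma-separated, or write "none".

build, retro

Target qa_pass = [October 15, October 22].
Intermediaries M with M overlaps qa_pass: handoff, ingest, reindex, sync_call.
Via handoff — items with X meets handoff: none.
Via ingest — items with X meets ingest: build, retro.
Via reindex — items with X meets reindex: none.
Via sync_call — items with X meets sync_call: none.
Union: build, retro.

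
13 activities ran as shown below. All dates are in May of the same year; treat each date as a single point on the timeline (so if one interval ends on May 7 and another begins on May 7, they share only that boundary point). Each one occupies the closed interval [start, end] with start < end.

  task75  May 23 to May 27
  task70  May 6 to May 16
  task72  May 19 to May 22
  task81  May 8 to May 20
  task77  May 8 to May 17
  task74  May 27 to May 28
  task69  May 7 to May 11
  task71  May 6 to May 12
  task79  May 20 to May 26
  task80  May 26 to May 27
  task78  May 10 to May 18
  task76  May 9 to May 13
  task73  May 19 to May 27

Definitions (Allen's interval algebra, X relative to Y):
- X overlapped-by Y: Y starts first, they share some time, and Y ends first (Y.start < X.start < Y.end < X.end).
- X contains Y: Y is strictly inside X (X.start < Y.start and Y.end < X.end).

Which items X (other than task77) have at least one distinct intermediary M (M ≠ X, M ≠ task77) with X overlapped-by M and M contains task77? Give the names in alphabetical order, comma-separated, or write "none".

Target task77 = [May 8, May 17].
Intermediaries M with M contains task77: none.
Union: none.

none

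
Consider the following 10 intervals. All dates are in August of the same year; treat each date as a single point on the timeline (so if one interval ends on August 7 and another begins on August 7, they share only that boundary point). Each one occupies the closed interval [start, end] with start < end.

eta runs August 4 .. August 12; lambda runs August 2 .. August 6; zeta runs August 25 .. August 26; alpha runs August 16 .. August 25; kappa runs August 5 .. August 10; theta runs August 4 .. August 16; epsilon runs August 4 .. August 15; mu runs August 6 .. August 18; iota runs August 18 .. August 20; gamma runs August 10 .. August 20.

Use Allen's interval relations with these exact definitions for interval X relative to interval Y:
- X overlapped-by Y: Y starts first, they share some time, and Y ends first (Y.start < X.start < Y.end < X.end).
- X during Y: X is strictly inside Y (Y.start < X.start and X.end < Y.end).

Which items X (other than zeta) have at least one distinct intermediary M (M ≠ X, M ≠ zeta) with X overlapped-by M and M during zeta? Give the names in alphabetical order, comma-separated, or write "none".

none

Target zeta = [August 25, August 26].
Intermediaries M with M during zeta: none.
Union: none.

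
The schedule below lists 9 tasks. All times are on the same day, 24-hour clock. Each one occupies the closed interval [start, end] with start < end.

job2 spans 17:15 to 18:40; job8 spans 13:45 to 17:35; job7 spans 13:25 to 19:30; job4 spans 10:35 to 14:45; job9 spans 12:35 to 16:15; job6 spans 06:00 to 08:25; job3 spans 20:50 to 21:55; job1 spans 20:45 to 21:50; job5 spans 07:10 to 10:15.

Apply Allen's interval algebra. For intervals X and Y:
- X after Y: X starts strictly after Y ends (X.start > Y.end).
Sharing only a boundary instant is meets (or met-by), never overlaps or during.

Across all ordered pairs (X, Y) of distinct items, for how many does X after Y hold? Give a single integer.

26

Checking all 72 ordered pairs for relation 'after'; matching pairs in alphabetical order:
(job1, job2): job1 after job2 ✓
(job1, job4): job1 after job4 ✓
(job1, job5): job1 after job5 ✓
(job1, job6): job1 after job6 ✓
(job1, job7): job1 after job7 ✓
(job1, job8): job1 after job8 ✓
(job1, job9): job1 after job9 ✓
(job2, job4): job2 after job4 ✓
(job2, job5): job2 after job5 ✓
(job2, job6): job2 after job6 ✓
(job2, job9): job2 after job9 ✓
(job3, job2): job3 after job2 ✓
(job3, job4): job3 after job4 ✓
(job3, job5): job3 after job5 ✓
(job3, job6): job3 after job6 ✓
(job3, job7): job3 after job7 ✓
(job3, job8): job3 after job8 ✓
(job3, job9): job3 after job9 ✓
(job4, job5): job4 after job5 ✓
(job4, job6): job4 after job6 ✓
(job7, job5): job7 after job5 ✓
(job7, job6): job7 after job6 ✓
(job8, job5): job8 after job5 ✓
(job8, job6): job8 after job6 ✓
... plus 2 further pairs not listed.
Count: 26.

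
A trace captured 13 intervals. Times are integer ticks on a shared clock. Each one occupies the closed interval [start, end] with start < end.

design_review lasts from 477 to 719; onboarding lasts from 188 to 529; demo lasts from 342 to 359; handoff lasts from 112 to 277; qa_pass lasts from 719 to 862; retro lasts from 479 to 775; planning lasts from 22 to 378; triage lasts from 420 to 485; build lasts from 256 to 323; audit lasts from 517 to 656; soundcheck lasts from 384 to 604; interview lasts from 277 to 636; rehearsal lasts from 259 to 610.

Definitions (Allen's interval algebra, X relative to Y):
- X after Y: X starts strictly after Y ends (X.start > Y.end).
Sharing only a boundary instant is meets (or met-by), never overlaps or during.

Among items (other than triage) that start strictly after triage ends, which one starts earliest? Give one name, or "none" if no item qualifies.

Target triage = [420, 485].
audit [517, 656] → after → candidate.
build [256, 323] → before → excluded.
demo [342, 359] → before → excluded.
design_review [477, 719] → overlapped-by → excluded.
handoff [112, 277] → before → excluded.
interview [277, 636] → contains → excluded.
onboarding [188, 529] → contains → excluded.
planning [22, 378] → before → excluded.
qa_pass [719, 862] → after → candidate.
rehearsal [259, 610] → contains → excluded.
retro [479, 775] → overlapped-by → excluded.
soundcheck [384, 604] → contains → excluded.
Among candidates, earliest start is 517 → audit.

audit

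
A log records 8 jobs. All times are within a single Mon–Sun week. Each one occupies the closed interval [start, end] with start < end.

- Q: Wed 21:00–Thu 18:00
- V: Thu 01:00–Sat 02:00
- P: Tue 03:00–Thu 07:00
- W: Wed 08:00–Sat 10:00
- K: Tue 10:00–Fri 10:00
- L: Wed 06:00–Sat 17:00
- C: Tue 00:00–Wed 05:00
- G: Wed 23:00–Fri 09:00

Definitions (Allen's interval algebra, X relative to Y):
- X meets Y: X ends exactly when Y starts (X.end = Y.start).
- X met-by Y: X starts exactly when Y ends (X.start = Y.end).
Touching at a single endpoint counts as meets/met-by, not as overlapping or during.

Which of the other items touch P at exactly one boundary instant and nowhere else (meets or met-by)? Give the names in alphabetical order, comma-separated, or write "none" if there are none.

Target P = [Tue 03:00, Thu 07:00].
C [Tue 00:00, Wed 05:00] → overlaps → no.
G [Wed 23:00, Fri 09:00] → overlapped-by → no.
K [Tue 10:00, Fri 10:00] → overlapped-by → no.
L [Wed 06:00, Sat 17:00] → overlapped-by → no.
Q [Wed 21:00, Thu 18:00] → overlapped-by → no.
V [Thu 01:00, Sat 02:00] → overlapped-by → no.
W [Wed 08:00, Sat 10:00] → overlapped-by → no.
Result: none.

none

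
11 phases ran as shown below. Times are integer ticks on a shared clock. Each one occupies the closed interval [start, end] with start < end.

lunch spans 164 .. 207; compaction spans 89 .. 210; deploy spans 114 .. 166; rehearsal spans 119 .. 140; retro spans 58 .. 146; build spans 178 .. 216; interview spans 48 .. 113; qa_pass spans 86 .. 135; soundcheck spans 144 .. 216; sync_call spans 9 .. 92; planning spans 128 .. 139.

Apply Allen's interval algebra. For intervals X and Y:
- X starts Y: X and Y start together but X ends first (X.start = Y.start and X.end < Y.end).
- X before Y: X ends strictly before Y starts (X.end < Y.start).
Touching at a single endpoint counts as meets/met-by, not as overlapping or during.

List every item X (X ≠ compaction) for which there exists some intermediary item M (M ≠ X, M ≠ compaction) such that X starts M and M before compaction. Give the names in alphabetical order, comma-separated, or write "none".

Target compaction = [89, 210].
Intermediaries M with M before compaction: none.
Union: none.

none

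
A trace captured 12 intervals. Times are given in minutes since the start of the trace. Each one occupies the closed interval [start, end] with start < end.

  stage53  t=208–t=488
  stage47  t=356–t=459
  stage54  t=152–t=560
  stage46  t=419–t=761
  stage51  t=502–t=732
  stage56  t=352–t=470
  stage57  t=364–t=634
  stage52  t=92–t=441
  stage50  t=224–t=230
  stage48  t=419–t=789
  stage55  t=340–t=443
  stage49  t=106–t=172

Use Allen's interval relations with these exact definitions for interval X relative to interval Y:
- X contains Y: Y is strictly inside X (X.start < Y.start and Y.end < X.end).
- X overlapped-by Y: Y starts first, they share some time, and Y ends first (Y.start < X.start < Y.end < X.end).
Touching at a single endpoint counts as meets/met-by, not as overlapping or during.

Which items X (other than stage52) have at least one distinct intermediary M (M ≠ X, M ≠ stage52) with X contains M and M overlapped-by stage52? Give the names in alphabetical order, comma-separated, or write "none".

stage53, stage54, stage56

Target stage52 = [t=92, t=441].
Intermediaries M with M overlapped-by stage52: stage46, stage47, stage48, stage53, stage54, stage55, stage56, stage57.
Via stage46 — items with X contains stage46: none.
Via stage47 — items with X contains stage47: stage53, stage54, stage56.
Via stage48 — items with X contains stage48: none.
Via stage53 — items with X contains stage53: stage54.
Via stage54 — items with X contains stage54: none.
Via stage55 — items with X contains stage55: stage53, stage54.
Via stage56 — items with X contains stage56: stage53, stage54.
Via stage57 — items with X contains stage57: none.
Union: stage53, stage54, stage56.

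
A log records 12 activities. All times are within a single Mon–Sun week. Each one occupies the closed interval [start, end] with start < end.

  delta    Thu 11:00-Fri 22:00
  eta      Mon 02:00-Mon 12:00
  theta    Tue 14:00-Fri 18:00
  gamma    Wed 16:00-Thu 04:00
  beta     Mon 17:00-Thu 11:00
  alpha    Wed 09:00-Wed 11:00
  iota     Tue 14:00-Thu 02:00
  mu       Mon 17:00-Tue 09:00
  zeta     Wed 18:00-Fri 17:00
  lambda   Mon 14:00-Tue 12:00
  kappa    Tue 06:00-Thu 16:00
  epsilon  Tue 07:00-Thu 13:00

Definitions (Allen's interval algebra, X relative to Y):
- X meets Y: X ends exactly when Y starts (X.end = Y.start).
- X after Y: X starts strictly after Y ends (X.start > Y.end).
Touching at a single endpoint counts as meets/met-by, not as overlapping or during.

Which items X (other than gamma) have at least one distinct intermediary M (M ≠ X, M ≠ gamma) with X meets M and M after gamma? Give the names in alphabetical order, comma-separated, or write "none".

beta

Target gamma = [Wed 16:00, Thu 04:00].
Intermediaries M with M after gamma: delta.
Via delta — items with X meets delta: beta.
Union: beta.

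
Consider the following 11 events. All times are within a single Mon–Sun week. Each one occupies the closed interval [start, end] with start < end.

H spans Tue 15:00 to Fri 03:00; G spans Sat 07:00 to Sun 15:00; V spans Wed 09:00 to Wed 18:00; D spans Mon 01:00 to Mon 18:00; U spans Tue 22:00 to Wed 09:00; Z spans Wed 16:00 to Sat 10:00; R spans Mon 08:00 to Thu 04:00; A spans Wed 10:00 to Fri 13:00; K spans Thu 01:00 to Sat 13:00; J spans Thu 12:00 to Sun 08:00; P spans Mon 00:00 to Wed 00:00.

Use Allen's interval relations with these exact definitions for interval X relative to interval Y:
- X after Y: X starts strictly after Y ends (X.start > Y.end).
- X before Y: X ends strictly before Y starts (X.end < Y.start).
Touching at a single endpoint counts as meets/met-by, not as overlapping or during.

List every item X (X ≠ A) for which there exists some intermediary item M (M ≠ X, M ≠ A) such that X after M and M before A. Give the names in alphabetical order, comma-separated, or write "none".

Target A = [Wed 10:00, Fri 13:00].
Intermediaries M with M before A: D, P, U.
Via D — items with X after D: G, H, J, K, U, V, Z.
Via P — items with X after P: G, J, K, V, Z.
Via U — items with X after U: G, J, K, Z.
Union: G, H, J, K, U, V, Z.

G, H, J, K, U, V, Z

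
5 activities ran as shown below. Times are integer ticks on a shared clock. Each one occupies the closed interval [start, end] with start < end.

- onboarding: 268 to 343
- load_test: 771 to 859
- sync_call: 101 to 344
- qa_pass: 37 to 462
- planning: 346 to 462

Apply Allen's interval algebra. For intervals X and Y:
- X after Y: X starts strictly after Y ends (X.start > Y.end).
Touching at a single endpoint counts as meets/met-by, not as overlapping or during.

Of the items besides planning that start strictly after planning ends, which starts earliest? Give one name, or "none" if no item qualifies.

load_test

Target planning = [346, 462].
load_test [771, 859] → after → candidate.
onboarding [268, 343] → before → excluded.
qa_pass [37, 462] → finished-by → excluded.
sync_call [101, 344] → before → excluded.
Among candidates, earliest start is 771 → load_test.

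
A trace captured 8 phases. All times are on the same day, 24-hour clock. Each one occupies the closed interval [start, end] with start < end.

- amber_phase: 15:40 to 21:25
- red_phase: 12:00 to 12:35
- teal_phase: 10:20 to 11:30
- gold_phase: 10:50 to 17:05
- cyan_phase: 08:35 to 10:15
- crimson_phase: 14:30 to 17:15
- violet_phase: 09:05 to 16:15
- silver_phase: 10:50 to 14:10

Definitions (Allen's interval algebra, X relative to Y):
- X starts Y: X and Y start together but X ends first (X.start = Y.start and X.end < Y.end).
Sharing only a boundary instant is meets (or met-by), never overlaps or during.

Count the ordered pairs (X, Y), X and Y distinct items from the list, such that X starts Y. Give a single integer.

1

Checking all 56 ordered pairs for relation 'starts'; matching pairs in alphabetical order:
(silver_phase, gold_phase): silver_phase starts gold_phase ✓
Count: 1.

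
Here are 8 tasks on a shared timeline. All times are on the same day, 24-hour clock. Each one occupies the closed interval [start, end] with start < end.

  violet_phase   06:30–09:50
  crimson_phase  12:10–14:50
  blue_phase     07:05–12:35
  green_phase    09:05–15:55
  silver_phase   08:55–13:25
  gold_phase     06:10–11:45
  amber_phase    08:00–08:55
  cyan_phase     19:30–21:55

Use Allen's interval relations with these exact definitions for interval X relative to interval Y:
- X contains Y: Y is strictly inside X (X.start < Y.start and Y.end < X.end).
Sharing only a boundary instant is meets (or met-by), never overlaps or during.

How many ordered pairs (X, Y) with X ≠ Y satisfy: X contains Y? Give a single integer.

5

Checking all 56 ordered pairs for relation 'contains'; matching pairs in alphabetical order:
(blue_phase, amber_phase): blue_phase contains amber_phase ✓
(gold_phase, amber_phase): gold_phase contains amber_phase ✓
(gold_phase, violet_phase): gold_phase contains violet_phase ✓
(green_phase, crimson_phase): green_phase contains crimson_phase ✓
(violet_phase, amber_phase): violet_phase contains amber_phase ✓
Count: 5.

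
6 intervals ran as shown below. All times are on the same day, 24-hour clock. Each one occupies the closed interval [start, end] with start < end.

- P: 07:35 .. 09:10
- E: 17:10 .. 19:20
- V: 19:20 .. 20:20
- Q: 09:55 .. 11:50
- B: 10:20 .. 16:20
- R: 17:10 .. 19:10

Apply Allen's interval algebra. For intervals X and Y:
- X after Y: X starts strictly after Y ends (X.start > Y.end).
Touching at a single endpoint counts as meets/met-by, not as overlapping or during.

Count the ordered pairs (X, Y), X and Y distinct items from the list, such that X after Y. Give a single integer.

12

Checking all 30 ordered pairs for relation 'after'; matching pairs in alphabetical order:
(B, P): B after P ✓
(E, B): E after B ✓
(E, P): E after P ✓
(E, Q): E after Q ✓
(Q, P): Q after P ✓
(R, B): R after B ✓
(R, P): R after P ✓
(R, Q): R after Q ✓
(V, B): V after B ✓
(V, P): V after P ✓
(V, Q): V after Q ✓
(V, R): V after R ✓
Count: 12.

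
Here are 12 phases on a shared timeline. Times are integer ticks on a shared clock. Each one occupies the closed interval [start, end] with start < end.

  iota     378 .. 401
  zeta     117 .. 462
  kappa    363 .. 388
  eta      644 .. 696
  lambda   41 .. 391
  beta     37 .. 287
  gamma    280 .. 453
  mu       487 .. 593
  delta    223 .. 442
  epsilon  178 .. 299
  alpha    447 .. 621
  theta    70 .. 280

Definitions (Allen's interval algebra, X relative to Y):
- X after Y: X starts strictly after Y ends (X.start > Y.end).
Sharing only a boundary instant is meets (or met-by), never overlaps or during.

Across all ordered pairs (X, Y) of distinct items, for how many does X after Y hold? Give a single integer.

33

Checking all 132 ordered pairs for relation 'after'; matching pairs in alphabetical order:
(alpha, beta): alpha after beta ✓
(alpha, delta): alpha after delta ✓
(alpha, epsilon): alpha after epsilon ✓
(alpha, iota): alpha after iota ✓
(alpha, kappa): alpha after kappa ✓
(alpha, lambda): alpha after lambda ✓
(alpha, theta): alpha after theta ✓
(eta, alpha): eta after alpha ✓
(eta, beta): eta after beta ✓
(eta, delta): eta after delta ✓
(eta, epsilon): eta after epsilon ✓
(eta, gamma): eta after gamma ✓
(eta, iota): eta after iota ✓
(eta, kappa): eta after kappa ✓
(eta, lambda): eta after lambda ✓
(eta, mu): eta after mu ✓
(eta, theta): eta after theta ✓
(eta, zeta): eta after zeta ✓
(iota, beta): iota after beta ✓
(iota, epsilon): iota after epsilon ✓
(iota, theta): iota after theta ✓
(kappa, beta): kappa after beta ✓
(kappa, epsilon): kappa after epsilon ✓
(kappa, theta): kappa after theta ✓
... plus 9 further pairs not listed.
Count: 33.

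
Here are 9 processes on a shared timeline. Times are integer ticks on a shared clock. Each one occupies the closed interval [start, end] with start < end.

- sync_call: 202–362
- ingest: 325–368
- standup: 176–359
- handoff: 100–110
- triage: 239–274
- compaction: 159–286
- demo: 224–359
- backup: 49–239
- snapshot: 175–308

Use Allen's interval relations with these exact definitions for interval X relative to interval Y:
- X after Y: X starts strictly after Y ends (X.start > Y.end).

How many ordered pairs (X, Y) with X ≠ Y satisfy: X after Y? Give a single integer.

Checking all 72 ordered pairs for relation 'after'; matching pairs in alphabetical order:
(compaction, handoff): compaction after handoff ✓
(demo, handoff): demo after handoff ✓
(ingest, backup): ingest after backup ✓
(ingest, compaction): ingest after compaction ✓
(ingest, handoff): ingest after handoff ✓
(ingest, snapshot): ingest after snapshot ✓
(ingest, triage): ingest after triage ✓
(snapshot, handoff): snapshot after handoff ✓
(standup, handoff): standup after handoff ✓
(sync_call, handoff): sync_call after handoff ✓
(triage, handoff): triage after handoff ✓
Count: 11.

11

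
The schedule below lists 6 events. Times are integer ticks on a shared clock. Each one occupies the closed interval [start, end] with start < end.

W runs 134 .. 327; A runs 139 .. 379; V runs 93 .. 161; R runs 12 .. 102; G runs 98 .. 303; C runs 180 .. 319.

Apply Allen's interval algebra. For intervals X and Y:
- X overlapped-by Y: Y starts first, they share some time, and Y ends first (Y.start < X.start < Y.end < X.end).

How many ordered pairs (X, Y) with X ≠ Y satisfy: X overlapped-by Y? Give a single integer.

9

Checking all 30 ordered pairs for relation 'overlapped-by'; matching pairs in alphabetical order:
(A, G): A overlapped-by G ✓
(A, V): A overlapped-by V ✓
(A, W): A overlapped-by W ✓
(C, G): C overlapped-by G ✓
(G, R): G overlapped-by R ✓
(G, V): G overlapped-by V ✓
(V, R): V overlapped-by R ✓
(W, G): W overlapped-by G ✓
(W, V): W overlapped-by V ✓
Count: 9.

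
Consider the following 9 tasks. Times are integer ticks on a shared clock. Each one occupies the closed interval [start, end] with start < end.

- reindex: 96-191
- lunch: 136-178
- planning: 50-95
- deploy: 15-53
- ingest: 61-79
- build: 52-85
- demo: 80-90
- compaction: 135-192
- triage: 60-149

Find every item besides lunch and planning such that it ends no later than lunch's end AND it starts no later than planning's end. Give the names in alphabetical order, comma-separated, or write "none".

Conditions: its end is no later than lunch's end (X.end <= 178) AND its start is no later than planning's end (X.start <= 95).
build: end 85 <= 178? ✓; start 52 <= 95? ✓ → yes.
compaction: end 192 <= 178? ✗; start 135 <= 95? ✗ → no.
demo: end 90 <= 178? ✓; start 80 <= 95? ✓ → yes.
deploy: end 53 <= 178? ✓; start 15 <= 95? ✓ → yes.
ingest: end 79 <= 178? ✓; start 61 <= 95? ✓ → yes.
reindex: end 191 <= 178? ✗; start 96 <= 95? ✗ → no.
triage: end 149 <= 178? ✓; start 60 <= 95? ✓ → yes.
Result: build, demo, deploy, ingest, triage.

build, demo, deploy, ingest, triage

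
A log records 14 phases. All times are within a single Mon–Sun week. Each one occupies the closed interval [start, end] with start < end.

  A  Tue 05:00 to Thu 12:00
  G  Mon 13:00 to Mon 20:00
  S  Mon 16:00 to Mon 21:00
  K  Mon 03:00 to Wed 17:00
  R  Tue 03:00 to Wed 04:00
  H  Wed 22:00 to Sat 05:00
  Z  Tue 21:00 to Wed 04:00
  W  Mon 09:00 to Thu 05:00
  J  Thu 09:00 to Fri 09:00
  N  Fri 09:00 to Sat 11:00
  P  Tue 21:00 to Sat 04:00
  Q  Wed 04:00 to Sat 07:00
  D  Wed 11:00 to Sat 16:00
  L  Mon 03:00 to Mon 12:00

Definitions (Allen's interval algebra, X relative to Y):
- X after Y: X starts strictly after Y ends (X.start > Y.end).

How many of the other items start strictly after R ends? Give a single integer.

Target R = [Tue 03:00, Wed 04:00].
A [Tue 05:00, Thu 12:00] → overlapped-by → no.
D [Wed 11:00, Sat 16:00] → after → counts.
G [Mon 13:00, Mon 20:00] → before → no.
H [Wed 22:00, Sat 05:00] → after → counts.
J [Thu 09:00, Fri 09:00] → after → counts.
K [Mon 03:00, Wed 17:00] → contains → no.
L [Mon 03:00, Mon 12:00] → before → no.
N [Fri 09:00, Sat 11:00] → after → counts.
P [Tue 21:00, Sat 04:00] → overlapped-by → no.
Q [Wed 04:00, Sat 07:00] → met-by → no.
S [Mon 16:00, Mon 21:00] → before → no.
W [Mon 09:00, Thu 05:00] → contains → no.
Z [Tue 21:00, Wed 04:00] → finishes → no.
Total: 4.

4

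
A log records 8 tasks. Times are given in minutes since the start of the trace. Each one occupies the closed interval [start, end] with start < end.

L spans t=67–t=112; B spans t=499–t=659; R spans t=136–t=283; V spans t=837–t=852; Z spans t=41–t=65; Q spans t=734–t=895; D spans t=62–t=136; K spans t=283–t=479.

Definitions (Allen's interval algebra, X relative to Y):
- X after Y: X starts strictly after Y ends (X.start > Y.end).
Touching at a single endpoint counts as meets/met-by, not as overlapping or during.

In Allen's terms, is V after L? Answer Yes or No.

V = [t=837, t=852], L = [t=67, t=112].
Actual relation of V to L: after.
Asked whether 'after' holds → Yes.

Yes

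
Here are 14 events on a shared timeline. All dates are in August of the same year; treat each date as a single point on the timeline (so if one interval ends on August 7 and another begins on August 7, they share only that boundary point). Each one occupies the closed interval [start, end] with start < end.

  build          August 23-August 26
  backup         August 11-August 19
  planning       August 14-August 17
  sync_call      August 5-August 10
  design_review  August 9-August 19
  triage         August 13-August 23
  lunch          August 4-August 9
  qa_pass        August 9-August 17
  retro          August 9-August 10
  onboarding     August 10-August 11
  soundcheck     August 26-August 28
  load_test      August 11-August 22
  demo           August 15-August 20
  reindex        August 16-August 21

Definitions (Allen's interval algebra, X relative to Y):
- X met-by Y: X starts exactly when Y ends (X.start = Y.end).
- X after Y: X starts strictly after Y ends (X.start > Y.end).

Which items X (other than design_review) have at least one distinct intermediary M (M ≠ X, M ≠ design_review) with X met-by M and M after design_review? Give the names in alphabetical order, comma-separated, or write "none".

Target design_review = [August 9, August 19].
Intermediaries M with M after design_review: build, soundcheck.
Via build — items with X met-by build: soundcheck.
Via soundcheck — items with X met-by soundcheck: none.
Union: soundcheck.

soundcheck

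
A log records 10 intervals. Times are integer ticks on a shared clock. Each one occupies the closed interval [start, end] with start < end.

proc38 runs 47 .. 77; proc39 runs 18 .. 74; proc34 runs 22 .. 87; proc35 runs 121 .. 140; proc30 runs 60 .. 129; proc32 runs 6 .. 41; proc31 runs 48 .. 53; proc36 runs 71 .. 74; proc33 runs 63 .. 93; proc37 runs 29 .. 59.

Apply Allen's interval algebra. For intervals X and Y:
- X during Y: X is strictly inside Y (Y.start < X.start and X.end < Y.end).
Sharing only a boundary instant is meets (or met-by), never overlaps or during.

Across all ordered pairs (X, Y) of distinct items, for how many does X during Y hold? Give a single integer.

Checking all 90 ordered pairs for relation 'during'; matching pairs in alphabetical order:
(proc31, proc34): proc31 during proc34 ✓
(proc31, proc37): proc31 during proc37 ✓
(proc31, proc38): proc31 during proc38 ✓
(proc31, proc39): proc31 during proc39 ✓
(proc33, proc30): proc33 during proc30 ✓
(proc36, proc30): proc36 during proc30 ✓
(proc36, proc33): proc36 during proc33 ✓
(proc36, proc34): proc36 during proc34 ✓
(proc36, proc38): proc36 during proc38 ✓
(proc37, proc34): proc37 during proc34 ✓
(proc37, proc39): proc37 during proc39 ✓
(proc38, proc34): proc38 during proc34 ✓
Count: 12.

12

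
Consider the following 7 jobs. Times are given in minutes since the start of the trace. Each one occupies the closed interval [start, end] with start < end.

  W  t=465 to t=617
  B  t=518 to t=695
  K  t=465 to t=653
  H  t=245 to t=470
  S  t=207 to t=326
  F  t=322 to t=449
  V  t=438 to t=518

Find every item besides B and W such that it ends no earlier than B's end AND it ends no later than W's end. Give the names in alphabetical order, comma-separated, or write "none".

Conditions: its end is no earlier than B's end (X.end >= t=695) AND its end is no later than W's end (X.end <= t=617).
F: end t=449 >= t=695? ✗; end t=449 <= t=617? ✓ → no.
H: end t=470 >= t=695? ✗; end t=470 <= t=617? ✓ → no.
K: end t=653 >= t=695? ✗; end t=653 <= t=617? ✗ → no.
S: end t=326 >= t=695? ✗; end t=326 <= t=617? ✓ → no.
V: end t=518 >= t=695? ✗; end t=518 <= t=617? ✓ → no.
Result: none.

none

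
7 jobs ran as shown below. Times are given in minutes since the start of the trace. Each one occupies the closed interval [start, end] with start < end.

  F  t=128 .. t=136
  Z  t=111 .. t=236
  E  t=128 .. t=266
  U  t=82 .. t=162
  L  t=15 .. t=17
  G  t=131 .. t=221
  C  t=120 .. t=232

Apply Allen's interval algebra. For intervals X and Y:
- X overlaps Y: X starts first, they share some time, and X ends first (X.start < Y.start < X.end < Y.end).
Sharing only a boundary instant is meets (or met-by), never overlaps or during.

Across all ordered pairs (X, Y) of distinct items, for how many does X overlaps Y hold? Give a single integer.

Checking all 42 ordered pairs for relation 'overlaps'; matching pairs in alphabetical order:
(C, E): C overlaps E ✓
(F, G): F overlaps G ✓
(U, C): U overlaps C ✓
(U, E): U overlaps E ✓
(U, G): U overlaps G ✓
(U, Z): U overlaps Z ✓
(Z, E): Z overlaps E ✓
Count: 7.

7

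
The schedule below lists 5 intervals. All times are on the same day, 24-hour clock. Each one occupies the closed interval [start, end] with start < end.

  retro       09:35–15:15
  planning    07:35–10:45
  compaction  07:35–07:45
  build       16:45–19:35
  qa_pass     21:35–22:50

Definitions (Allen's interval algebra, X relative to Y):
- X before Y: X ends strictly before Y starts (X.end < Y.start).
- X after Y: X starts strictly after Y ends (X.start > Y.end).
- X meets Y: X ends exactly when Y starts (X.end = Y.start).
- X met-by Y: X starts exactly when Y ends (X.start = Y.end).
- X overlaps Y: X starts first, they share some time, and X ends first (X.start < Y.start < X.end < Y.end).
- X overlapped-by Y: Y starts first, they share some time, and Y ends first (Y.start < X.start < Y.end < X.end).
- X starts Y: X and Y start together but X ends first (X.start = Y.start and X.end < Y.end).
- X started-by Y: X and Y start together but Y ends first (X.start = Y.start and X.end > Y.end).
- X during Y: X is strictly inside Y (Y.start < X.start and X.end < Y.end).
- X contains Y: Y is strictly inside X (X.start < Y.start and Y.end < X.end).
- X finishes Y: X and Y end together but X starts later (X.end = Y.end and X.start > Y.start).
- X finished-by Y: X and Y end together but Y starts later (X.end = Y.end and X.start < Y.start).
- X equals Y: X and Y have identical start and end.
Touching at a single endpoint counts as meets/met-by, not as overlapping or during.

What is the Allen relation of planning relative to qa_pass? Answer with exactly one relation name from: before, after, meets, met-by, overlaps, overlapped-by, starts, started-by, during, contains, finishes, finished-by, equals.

planning = [07:35, 10:45]; qa_pass = [21:35, 22:50].
Compare endpoints: planning.start < qa_pass.start, planning.start < qa_pass.end, planning.end < qa_pass.start, planning.end < qa_pass.end.
That pattern is 'before'.

before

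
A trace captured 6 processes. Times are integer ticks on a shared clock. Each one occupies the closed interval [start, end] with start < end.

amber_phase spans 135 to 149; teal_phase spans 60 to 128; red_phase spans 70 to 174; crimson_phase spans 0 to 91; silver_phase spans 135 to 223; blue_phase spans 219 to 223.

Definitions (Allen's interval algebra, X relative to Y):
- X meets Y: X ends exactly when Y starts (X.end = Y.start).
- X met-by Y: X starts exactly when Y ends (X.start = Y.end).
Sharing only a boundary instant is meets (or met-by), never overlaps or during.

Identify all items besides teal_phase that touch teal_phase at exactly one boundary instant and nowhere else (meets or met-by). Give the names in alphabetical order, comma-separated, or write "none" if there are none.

none

Target teal_phase = [60, 128].
amber_phase [135, 149] → after → no.
blue_phase [219, 223] → after → no.
crimson_phase [0, 91] → overlaps → no.
red_phase [70, 174] → overlapped-by → no.
silver_phase [135, 223] → after → no.
Result: none.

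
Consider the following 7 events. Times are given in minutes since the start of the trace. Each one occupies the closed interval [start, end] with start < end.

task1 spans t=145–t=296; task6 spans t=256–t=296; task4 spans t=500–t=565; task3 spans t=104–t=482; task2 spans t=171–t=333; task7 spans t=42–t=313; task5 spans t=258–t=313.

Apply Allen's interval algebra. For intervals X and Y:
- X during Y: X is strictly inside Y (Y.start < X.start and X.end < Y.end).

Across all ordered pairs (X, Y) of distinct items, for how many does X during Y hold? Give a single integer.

Checking all 42 ordered pairs for relation 'during'; matching pairs in alphabetical order:
(task1, task3): task1 during task3 ✓
(task1, task7): task1 during task7 ✓
(task2, task3): task2 during task3 ✓
(task5, task2): task5 during task2 ✓
(task5, task3): task5 during task3 ✓
(task6, task2): task6 during task2 ✓
(task6, task3): task6 during task3 ✓
(task6, task7): task6 during task7 ✓
Count: 8.

8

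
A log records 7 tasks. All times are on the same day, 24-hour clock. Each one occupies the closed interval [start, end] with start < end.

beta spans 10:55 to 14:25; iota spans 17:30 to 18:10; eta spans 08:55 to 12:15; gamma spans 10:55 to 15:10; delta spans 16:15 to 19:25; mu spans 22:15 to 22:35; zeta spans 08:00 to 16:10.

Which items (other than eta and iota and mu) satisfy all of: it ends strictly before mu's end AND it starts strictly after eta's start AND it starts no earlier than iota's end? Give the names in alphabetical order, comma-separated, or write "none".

Conditions: its end is strictly before mu's end (X.end < 22:35) AND its start is strictly after eta's start (X.start > 08:55) AND its start is no earlier than iota's end (X.start >= 18:10).
beta: end 14:25 < 22:35? ✓; start 10:55 > 08:55? ✓; start 10:55 >= 18:10? ✗ → no.
delta: end 19:25 < 22:35? ✓; start 16:15 > 08:55? ✓; start 16:15 >= 18:10? ✗ → no.
gamma: end 15:10 < 22:35? ✓; start 10:55 > 08:55? ✓; start 10:55 >= 18:10? ✗ → no.
zeta: end 16:10 < 22:35? ✓; start 08:00 > 08:55? ✗; start 08:00 >= 18:10? ✗ → no.
Result: none.

none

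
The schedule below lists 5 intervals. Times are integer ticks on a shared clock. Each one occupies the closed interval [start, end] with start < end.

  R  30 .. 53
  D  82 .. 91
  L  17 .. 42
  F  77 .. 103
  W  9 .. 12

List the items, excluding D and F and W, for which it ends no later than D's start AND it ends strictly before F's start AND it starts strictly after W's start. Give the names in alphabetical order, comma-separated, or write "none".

Conditions: its end is no later than D's start (X.end <= 82) AND its end is strictly before F's start (X.end < 77) AND its start is strictly after W's start (X.start > 9).
L: end 42 <= 82? ✓; end 42 < 77? ✓; start 17 > 9? ✓ → yes.
R: end 53 <= 82? ✓; end 53 < 77? ✓; start 30 > 9? ✓ → yes.
Result: L, R.

L, R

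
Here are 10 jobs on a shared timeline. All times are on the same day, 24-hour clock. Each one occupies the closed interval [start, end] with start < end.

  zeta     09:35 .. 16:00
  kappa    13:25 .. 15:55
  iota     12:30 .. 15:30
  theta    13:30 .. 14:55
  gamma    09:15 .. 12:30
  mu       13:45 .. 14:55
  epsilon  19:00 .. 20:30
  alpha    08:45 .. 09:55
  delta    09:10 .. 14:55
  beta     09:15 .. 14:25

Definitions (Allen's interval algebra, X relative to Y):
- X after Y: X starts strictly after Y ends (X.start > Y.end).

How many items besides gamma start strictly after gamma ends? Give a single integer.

Target gamma = [09:15, 12:30].
alpha [08:45, 09:55] → overlaps → no.
beta [09:15, 14:25] → started-by → no.
delta [09:10, 14:55] → contains → no.
epsilon [19:00, 20:30] → after → counts.
iota [12:30, 15:30] → met-by → no.
kappa [13:25, 15:55] → after → counts.
mu [13:45, 14:55] → after → counts.
theta [13:30, 14:55] → after → counts.
zeta [09:35, 16:00] → overlapped-by → no.
Total: 4.

4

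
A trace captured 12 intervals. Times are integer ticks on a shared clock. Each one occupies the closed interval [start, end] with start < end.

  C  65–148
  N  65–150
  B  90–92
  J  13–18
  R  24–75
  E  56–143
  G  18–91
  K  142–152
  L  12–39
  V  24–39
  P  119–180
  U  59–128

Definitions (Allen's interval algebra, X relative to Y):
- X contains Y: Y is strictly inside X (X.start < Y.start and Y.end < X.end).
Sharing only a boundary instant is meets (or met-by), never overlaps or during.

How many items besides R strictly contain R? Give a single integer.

Target R = [24, 75].
B [90, 92] → after → no.
C [65, 148] → overlapped-by → no.
E [56, 143] → overlapped-by → no.
G [18, 91] → contains → counts.
J [13, 18] → before → no.
K [142, 152] → after → no.
L [12, 39] → overlaps → no.
N [65, 150] → overlapped-by → no.
P [119, 180] → after → no.
U [59, 128] → overlapped-by → no.
V [24, 39] → starts → no.
Total: 1.

1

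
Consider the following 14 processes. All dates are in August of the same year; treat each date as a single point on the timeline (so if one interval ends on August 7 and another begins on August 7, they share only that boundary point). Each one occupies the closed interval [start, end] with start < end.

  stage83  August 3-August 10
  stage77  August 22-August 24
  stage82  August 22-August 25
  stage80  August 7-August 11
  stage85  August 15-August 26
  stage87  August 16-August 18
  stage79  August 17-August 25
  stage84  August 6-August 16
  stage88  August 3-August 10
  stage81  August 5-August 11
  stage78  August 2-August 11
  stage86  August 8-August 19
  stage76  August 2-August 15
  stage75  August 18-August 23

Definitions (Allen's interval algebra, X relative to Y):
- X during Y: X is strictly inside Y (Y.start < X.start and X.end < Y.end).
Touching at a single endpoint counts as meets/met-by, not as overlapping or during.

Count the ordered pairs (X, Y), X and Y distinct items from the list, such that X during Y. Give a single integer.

15

Checking all 182 ordered pairs for relation 'during'; matching pairs in alphabetical order:
(stage75, stage79): stage75 during stage79 ✓
(stage75, stage85): stage75 during stage85 ✓
(stage77, stage79): stage77 during stage79 ✓
(stage77, stage85): stage77 during stage85 ✓
(stage79, stage85): stage79 during stage85 ✓
(stage80, stage76): stage80 during stage76 ✓
(stage80, stage84): stage80 during stage84 ✓
(stage81, stage76): stage81 during stage76 ✓
(stage82, stage85): stage82 during stage85 ✓
(stage83, stage76): stage83 during stage76 ✓
(stage83, stage78): stage83 during stage78 ✓
(stage87, stage85): stage87 during stage85 ✓
(stage87, stage86): stage87 during stage86 ✓
(stage88, stage76): stage88 during stage76 ✓
(stage88, stage78): stage88 during stage78 ✓
Count: 15.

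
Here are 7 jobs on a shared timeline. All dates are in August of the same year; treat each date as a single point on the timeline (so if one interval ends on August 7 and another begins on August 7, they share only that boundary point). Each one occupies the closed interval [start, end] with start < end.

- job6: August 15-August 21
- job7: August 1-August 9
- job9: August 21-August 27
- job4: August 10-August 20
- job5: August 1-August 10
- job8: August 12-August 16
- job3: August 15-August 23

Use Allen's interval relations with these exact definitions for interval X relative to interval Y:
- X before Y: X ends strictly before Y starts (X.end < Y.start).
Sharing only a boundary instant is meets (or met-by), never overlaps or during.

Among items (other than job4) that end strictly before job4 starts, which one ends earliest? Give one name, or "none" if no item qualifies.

job7

Target job4 = [August 10, August 20].
job3 [August 15, August 23] → overlapped-by → excluded.
job5 [August 1, August 10] → meets → excluded.
job6 [August 15, August 21] → overlapped-by → excluded.
job7 [August 1, August 9] → before → candidate.
job8 [August 12, August 16] → during → excluded.
job9 [August 21, August 27] → after → excluded.
Among candidates, earliest end is August 9 → job7.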